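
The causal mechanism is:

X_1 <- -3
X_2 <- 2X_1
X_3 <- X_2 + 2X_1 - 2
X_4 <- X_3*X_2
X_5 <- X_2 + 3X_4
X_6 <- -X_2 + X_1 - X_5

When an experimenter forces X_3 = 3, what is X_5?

do(X_3=3) replaces the equation X_3 <- X_2 + 2X_1 - 2 with the constant X_3 = 3.
X_2 = 2X_1  [with X_1=-3]  = -6
X_4 = X_3*X_2  [with X_3=3, X_2=-6]  = -18
X_5 = X_2 + 3X_4  [with X_2=-6, X_4=-18]  = -60

-60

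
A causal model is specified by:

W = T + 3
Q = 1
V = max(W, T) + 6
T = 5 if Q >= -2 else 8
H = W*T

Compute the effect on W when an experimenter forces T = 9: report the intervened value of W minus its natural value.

The intervention breaks the incoming arrows to T: T = 5 if Q >= -2 else 8 no longer applies, and T = 9.
W = T + 3  [with T=9]  = 12
Without intervention: T = 5 if Q >= -2 else 8  [with Q=1]  = 5; W = T + 3  [with T=5]  = 8.
Change = 12 − 8 = 4.

4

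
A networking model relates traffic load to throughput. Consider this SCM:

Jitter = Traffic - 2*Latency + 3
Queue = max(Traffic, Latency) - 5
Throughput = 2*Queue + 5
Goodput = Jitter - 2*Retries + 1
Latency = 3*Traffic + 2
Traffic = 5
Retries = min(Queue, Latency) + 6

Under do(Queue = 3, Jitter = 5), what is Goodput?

-12

Under do(Queue = 3, Jitter = 5), each intervened variable's structural equation is replaced by its fixed value.
Latency = 3*Traffic + 2  [with Traffic=5]  = 17
Retries = min(Queue, Latency) + 6  [with Queue=3, Latency=17]  = 9
Goodput = Jitter - 2*Retries + 1  [with Jitter=5, Retries=9]  = -12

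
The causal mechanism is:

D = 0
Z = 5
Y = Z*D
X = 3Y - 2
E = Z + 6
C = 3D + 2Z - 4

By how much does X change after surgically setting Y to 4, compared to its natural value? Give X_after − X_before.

The intervention breaks the incoming arrows to Y: Y = Z*D no longer applies, and Y = 4.
X = 3Y - 2  [with Y=4]  = 10
Without intervention: Y = Z*D  [with Z=5, D=0]  = 0; X = 3Y - 2  [with Y=0]  = -2.
Change = 10 − (-2) = 12.

12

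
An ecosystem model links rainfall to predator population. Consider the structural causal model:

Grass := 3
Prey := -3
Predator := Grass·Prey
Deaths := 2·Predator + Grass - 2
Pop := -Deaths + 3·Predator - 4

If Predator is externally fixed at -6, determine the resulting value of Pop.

do(Predator=-6) replaces the equation Predator := Grass·Prey with the constant Predator = -6.
Deaths = 2·Predator + Grass - 2  [with Predator=-6, Grass=3]  = -11
Pop = -Deaths + 3·Predator - 4  [with Deaths=-11, Predator=-6]  = -11

-11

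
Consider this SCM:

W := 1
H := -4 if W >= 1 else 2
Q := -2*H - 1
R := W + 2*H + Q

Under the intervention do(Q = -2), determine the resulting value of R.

-9

The intervention breaks the incoming arrows to Q: Q := -2*H - 1 no longer applies, and Q = -2.
H = -4 if W >= 1 else 2  [with W=1]  = -4
R = W + 2*H + Q  [with W=1, H=-4, Q=-2]  = -9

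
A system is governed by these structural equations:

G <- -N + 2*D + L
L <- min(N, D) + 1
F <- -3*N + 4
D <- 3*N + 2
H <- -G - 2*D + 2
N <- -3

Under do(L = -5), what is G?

-16

The intervention breaks the incoming arrows to L: L <- min(N, D) + 1 no longer applies, and L = -5.
D = 3*N + 2  [with N=-3]  = -7
G = -N + 2*D + L  [with N=-3, D=-7, L=-5]  = -16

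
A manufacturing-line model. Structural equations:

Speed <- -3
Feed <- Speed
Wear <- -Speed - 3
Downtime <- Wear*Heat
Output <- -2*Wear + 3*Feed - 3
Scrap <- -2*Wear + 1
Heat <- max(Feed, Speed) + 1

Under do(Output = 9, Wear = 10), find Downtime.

Under do(Output = 9, Wear = 10), each intervened variable's structural equation is replaced by its fixed value.
Feed = Speed  [with Speed=-3]  = -3
Heat = max(Feed, Speed) + 1  [with Feed=-3, Speed=-3]  = -2
Downtime = Wear*Heat  [with Wear=10, Heat=-2]  = -20

-20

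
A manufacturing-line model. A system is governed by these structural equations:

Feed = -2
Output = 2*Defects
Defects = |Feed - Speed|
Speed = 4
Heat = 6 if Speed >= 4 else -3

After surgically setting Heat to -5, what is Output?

12

do(Heat=-5) replaces the equation Heat = 6 if Speed >= 4 else -3 with the constant Heat = -5.
Output is not downstream of the intervention, so its value is determined by the original equations.
Defects = |Feed - Speed|  [with Feed=-2, Speed=4]  = 6
Output = 2*Defects  [with Defects=6]  = 12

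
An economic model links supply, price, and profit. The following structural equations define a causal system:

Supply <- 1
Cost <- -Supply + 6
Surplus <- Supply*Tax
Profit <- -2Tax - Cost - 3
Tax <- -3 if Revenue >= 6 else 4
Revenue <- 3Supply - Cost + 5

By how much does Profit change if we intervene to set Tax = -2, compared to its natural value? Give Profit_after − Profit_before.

12

Intervening sets Tax = -2 and removes its equation (Tax <- -3 if Revenue >= 6 else 4).
Cost = -Supply + 6  [with Supply=1]  = 5
Profit = -2Tax - Cost - 3  [with Tax=-2, Cost=5]  = -4
Without intervention: Cost = -Supply + 6  [with Supply=1]  = 5; Revenue = 3Supply - Cost + 5  [with Supply=1, Cost=5]  = 3; Tax = -3 if Revenue >= 6 else 4  [with Revenue=3]  = 4; Profit = -2Tax - Cost - 3  [with Tax=4, Cost=5]  = -16.
Change = -4 − (-16) = 12.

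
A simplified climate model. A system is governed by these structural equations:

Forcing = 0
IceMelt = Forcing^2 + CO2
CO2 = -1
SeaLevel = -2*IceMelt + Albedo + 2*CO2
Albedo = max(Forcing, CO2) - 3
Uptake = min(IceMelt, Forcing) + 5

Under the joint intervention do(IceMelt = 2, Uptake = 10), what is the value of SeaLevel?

-9

The joint intervention fixes IceMelt = 2, Uptake = 10, removing each variable's own equation.
Albedo = max(Forcing, CO2) - 3  [with Forcing=0, CO2=-1]  = -3
SeaLevel = -2*IceMelt + Albedo + 2*CO2  [with IceMelt=2, Albedo=-3, CO2=-1]  = -9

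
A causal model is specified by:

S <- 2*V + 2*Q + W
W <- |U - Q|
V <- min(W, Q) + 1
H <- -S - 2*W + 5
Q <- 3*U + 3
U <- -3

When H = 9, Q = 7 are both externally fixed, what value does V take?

8

Under do(H = 9, Q = 7), each intervened variable's structural equation is replaced by its fixed value.
W = |U - Q|  [with U=-3, Q=7]  = 10
V = min(W, Q) + 1  [with W=10, Q=7]  = 8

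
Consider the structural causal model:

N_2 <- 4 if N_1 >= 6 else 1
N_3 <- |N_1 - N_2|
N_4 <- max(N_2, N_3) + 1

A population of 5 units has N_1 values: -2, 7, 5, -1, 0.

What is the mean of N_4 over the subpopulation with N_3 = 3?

E[N_4|N_3=3] averages over only the 2 units with N_3=3 (N_1 = -2, 7): N_4 = 4, 5, mean 4.5.

4.5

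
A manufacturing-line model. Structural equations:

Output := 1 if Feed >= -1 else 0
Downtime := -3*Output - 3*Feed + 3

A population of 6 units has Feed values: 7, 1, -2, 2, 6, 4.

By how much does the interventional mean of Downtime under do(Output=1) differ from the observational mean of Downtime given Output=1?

3

Under do(Output=1), Output's equation is replaced by Output=1 for every unit. Per-unit Downtime: -21, -3, 6, -6, -18, -12. Mean = -9.
Observing Output=1 restricts to units where Output's equation naturally yields 1: Feed ∈ {7, 1, 2, 6, 4}. In that subpopulation Downtime = -21, -3, -6, -18, -12, mean -12.
Difference = -9 − (-12) = 3.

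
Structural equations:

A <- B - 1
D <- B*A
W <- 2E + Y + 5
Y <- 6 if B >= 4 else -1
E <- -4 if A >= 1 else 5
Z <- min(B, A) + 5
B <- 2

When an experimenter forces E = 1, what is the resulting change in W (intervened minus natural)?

Under do(E=1), the mechanism E <- -4 if A >= 1 else 5 is discarded; E is fixed at 1.
Y = 6 if B >= 4 else -1  [with B=2]  = -1
W = 2E + Y + 5  [with E=1, Y=-1]  = 6
Without intervention: Y = 6 if B >= 4 else -1  [with B=2]  = -1; A = B - 1  [with B=2]  = 1; E = -4 if A >= 1 else 5  [with A=1]  = -4; W = 2E + Y + 5  [with E=-4, Y=-1]  = -4.
Change = 6 − (-4) = 10.

10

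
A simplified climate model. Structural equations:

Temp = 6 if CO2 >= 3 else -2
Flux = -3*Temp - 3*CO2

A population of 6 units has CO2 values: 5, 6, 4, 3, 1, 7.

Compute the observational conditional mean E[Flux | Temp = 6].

Observing Temp=6 restricts to units where Temp's equation naturally yields 6: CO2 ∈ {5, 6, 4, 3, 7}. In that subpopulation Flux = -33, -36, -30, -27, -39, mean -33.

-33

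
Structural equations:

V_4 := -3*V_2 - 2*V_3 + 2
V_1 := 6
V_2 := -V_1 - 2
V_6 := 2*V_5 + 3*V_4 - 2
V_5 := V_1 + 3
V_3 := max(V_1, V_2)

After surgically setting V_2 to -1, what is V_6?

Under do(V_2=-1), the mechanism V_2 := -V_1 - 2 is discarded; V_2 is fixed at -1.
V_3 = max(V_1, V_2)  [with V_1=6, V_2=-1]  = 6
V_4 = -3*V_2 - 2*V_3 + 2  [with V_2=-1, V_3=6]  = -7
V_5 = V_1 + 3  [with V_1=6]  = 9
V_6 = 2*V_5 + 3*V_4 - 2  [with V_5=9, V_4=-7]  = -5

-5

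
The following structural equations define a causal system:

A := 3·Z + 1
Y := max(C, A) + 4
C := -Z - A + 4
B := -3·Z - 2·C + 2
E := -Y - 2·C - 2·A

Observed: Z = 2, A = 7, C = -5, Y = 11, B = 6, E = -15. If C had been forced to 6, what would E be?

-37

The intervention breaks the incoming arrows to C: C := -Z - A + 4 no longer applies, and C = 6.
A = 3·Z + 1  [with Z=2]  = 7
Y = max(C, A) + 4  [with C=6, A=7]  = 11
E = -Y - 2·C - 2·A  [with Y=11, C=6, A=7]  = -37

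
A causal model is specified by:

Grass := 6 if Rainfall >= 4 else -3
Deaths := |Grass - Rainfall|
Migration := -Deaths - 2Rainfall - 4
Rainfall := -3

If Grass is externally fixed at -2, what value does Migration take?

1

Under do(Grass=-2), the mechanism Grass := 6 if Rainfall >= 4 else -3 is discarded; Grass is fixed at -2.
Deaths = |Grass - Rainfall|  [with Grass=-2, Rainfall=-3]  = 1
Migration = -Deaths - 2Rainfall - 4  [with Deaths=1, Rainfall=-3]  = 1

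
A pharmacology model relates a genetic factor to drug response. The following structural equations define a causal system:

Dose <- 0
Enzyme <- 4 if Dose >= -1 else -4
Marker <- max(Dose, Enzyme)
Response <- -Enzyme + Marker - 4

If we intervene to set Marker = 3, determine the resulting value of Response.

The intervention breaks the incoming arrows to Marker: Marker <- max(Dose, Enzyme) no longer applies, and Marker = 3.
Enzyme = 4 if Dose >= -1 else -4  [with Dose=0]  = 4
Response = -Enzyme + Marker - 4  [with Enzyme=4, Marker=3]  = -5

-5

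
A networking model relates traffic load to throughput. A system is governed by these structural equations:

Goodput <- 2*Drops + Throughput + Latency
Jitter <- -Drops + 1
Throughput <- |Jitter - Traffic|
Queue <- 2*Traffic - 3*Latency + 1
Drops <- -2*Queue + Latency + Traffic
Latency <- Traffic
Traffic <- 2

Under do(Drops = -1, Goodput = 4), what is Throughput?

The joint intervention fixes Drops = -1, Goodput = 4, removing each variable's own equation.
Jitter = -Drops + 1  [with Drops=-1]  = 2
Throughput = |Jitter - Traffic|  [with Jitter=2, Traffic=2]  = 0

0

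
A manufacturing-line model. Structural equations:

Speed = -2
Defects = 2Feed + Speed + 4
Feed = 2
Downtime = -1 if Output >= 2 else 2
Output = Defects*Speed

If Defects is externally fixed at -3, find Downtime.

do(Defects=-3) replaces the equation Defects = 2Feed + Speed + 4 with the constant Defects = -3.
Output = Defects*Speed  [with Defects=-3, Speed=-2]  = 6
Downtime = -1 if Output >= 2 else 2  [with Output=6]  = -1

-1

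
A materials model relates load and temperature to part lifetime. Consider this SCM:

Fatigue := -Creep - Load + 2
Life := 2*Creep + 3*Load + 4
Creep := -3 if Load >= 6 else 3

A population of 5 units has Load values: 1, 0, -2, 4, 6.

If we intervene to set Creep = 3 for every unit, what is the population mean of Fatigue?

-2.8

The intervention sets Creep=3 in all 5 units regardless of Load. Recomputing Fatigue per unit gives -2, -1, 1, -5, -7; average -2.8.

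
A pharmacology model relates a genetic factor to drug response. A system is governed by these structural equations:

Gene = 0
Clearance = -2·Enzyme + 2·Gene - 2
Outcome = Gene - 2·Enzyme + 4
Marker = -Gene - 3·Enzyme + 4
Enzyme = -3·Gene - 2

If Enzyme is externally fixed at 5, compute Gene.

0

Under do(Enzyme=5), the mechanism Enzyme = -3·Gene - 2 is discarded; Enzyme is fixed at 5.
Gene is not downstream of the intervention, so its value is determined by the original equations.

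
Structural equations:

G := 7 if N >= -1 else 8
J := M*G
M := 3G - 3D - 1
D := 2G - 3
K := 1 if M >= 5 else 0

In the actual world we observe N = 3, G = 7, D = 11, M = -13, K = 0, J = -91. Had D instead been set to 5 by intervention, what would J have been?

The intervention breaks the incoming arrows to D: D := 2G - 3 no longer applies, and D = 5.
G = 7 if N >= -1 else 8  [with N=3]  = 7
M = 3G - 3D - 1  [with G=7, D=5]  = 5
J = M*G  [with M=5, G=7]  = 35

35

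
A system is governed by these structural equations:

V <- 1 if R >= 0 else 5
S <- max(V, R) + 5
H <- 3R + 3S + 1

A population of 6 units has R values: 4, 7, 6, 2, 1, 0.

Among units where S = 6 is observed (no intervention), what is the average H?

Observing S=6 restricts to units where S's equation naturally yields 6: R ∈ {1, 0}. In that subpopulation H = 22, 19, mean 20.5.

20.5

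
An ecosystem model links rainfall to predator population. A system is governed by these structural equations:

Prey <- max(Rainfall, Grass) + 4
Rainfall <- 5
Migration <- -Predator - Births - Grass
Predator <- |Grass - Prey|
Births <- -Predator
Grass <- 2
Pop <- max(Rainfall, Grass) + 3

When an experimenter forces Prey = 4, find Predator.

2

The intervention breaks the incoming arrows to Prey: Prey <- max(Rainfall, Grass) + 4 no longer applies, and Prey = 4.
Predator = |Grass - Prey|  [with Grass=2, Prey=4]  = 2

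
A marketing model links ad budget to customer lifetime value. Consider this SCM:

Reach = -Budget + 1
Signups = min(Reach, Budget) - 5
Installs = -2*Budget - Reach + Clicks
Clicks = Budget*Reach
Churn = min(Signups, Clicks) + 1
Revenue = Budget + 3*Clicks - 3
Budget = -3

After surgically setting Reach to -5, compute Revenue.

Under do(Reach=-5), the mechanism Reach = -Budget + 1 is discarded; Reach is fixed at -5.
Clicks = Budget*Reach  [with Budget=-3, Reach=-5]  = 15
Revenue = Budget + 3*Clicks - 3  [with Budget=-3, Clicks=15]  = 39

39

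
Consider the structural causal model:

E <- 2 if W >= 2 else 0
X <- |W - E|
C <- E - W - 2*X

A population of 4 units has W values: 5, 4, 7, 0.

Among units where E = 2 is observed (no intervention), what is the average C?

Observing E=2 restricts to units where E's equation naturally yields 2: W ∈ {5, 4, 7}. In that subpopulation C = -9, -6, -15, mean -10.

-10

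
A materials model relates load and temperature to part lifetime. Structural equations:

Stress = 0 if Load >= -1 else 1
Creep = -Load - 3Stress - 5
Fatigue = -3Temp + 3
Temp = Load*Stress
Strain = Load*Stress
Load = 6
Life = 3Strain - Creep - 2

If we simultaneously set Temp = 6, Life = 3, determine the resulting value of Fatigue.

The joint intervention fixes Temp = 6, Life = 3, removing each variable's own equation.
Fatigue = -3Temp + 3  [with Temp=6]  = -15

-15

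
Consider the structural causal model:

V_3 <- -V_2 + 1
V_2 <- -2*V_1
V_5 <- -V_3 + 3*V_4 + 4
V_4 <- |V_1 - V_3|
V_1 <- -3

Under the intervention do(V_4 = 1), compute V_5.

12

Intervening sets V_4 = 1 and removes its equation (V_4 <- |V_1 - V_3|).
V_2 = -2*V_1  [with V_1=-3]  = 6
V_3 = -V_2 + 1  [with V_2=6]  = -5
V_5 = -V_3 + 3*V_4 + 4  [with V_3=-5, V_4=1]  = 12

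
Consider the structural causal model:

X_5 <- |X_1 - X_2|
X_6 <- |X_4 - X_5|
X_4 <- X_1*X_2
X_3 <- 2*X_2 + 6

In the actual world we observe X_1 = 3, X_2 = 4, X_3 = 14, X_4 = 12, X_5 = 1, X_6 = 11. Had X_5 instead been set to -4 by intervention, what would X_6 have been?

16

The intervention breaks the incoming arrows to X_5: X_5 <- |X_1 - X_2| no longer applies, and X_5 = -4.
X_4 = X_1*X_2  [with X_1=3, X_2=4]  = 12
X_6 = |X_4 - X_5|  [with X_4=12, X_5=-4]  = 16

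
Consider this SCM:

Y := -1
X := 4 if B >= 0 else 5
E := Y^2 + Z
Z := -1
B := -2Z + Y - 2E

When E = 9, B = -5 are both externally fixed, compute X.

Setting E = 9, B = -5 by intervention discards those variables' equations.
X = 4 if B >= 0 else 5  [with B=-5]  = 5

5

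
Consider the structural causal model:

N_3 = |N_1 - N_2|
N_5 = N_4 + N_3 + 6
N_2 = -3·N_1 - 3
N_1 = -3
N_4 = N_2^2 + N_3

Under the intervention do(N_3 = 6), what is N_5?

54

do(N_3=6) replaces the equation N_3 = |N_1 - N_2| with the constant N_3 = 6.
N_2 = -3·N_1 - 3  [with N_1=-3]  = 6
N_4 = N_2^2 + N_3  [with N_2=6, N_3=6]  = 42
N_5 = N_4 + N_3 + 6  [with N_4=42, N_3=6]  = 54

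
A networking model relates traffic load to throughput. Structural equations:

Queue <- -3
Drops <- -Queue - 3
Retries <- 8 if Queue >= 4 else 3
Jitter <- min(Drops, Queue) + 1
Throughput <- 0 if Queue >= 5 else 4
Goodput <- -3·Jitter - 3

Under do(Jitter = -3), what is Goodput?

Under do(Jitter=-3), the mechanism Jitter <- min(Drops, Queue) + 1 is discarded; Jitter is fixed at -3.
Goodput = -3·Jitter - 3  [with Jitter=-3]  = 6

6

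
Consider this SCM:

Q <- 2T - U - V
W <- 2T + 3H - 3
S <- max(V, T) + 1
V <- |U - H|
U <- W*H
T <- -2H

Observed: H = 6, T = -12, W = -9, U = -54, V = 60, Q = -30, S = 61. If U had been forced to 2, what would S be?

5

The intervention breaks the incoming arrows to U: U <- W*H no longer applies, and U = 2.
T = -2H  [with H=6]  = -12
V = |U - H|  [with U=2, H=6]  = 4
S = max(V, T) + 1  [with V=4, T=-12]  = 5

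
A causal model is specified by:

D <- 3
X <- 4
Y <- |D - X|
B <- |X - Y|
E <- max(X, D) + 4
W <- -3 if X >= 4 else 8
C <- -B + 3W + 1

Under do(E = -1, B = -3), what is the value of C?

Setting E = -1, B = -3 by intervention discards those variables' equations.
W = -3 if X >= 4 else 8  [with X=4]  = -3
C = -B + 3W + 1  [with B=-3, W=-3]  = -5

-5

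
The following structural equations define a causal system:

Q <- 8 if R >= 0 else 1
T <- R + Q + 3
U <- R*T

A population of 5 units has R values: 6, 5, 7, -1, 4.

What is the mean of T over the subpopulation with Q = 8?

E[T|Q=8] averages over only the 4 units with Q=8 (R = 6, 5, 7, 4): T = 17, 16, 18, 15, mean 16.5.

16.5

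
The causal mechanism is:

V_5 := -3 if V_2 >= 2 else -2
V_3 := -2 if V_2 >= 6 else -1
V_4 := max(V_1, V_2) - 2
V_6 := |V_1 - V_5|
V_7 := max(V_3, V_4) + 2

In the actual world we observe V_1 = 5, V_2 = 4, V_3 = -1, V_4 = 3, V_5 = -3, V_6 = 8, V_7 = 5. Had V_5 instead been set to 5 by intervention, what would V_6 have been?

0

The intervention breaks the incoming arrows to V_5: V_5 := -3 if V_2 >= 2 else -2 no longer applies, and V_5 = 5.
V_6 = |V_1 - V_5|  [with V_1=5, V_5=5]  = 0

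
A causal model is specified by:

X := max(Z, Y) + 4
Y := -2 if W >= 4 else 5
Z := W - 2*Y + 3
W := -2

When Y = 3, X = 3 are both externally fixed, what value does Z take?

The joint intervention fixes Y = 3, X = 3, removing each variable's own equation.
Z = W - 2*Y + 3  [with W=-2, Y=3]  = -5

-5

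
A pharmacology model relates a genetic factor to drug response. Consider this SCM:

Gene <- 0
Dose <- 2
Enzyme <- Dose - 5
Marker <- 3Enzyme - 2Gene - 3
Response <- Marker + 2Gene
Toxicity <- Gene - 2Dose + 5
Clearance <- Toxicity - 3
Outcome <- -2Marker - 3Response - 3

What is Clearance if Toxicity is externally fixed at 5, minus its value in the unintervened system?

Intervening sets Toxicity = 5 and removes its equation (Toxicity <- Gene - 2Dose + 5).
Clearance = Toxicity - 3  [with Toxicity=5]  = 2
Without intervention: Toxicity = Gene - 2Dose + 5  [with Gene=0, Dose=2]  = 1; Clearance = Toxicity - 3  [with Toxicity=1]  = -2.
Change = 2 − (-2) = 4.

4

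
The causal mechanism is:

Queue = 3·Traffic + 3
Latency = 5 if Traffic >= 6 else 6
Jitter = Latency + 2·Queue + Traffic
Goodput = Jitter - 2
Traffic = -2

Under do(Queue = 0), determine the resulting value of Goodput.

2

do(Queue=0) replaces the equation Queue = 3·Traffic + 3 with the constant Queue = 0.
Latency = 5 if Traffic >= 6 else 6  [with Traffic=-2]  = 6
Jitter = Latency + 2·Queue + Traffic  [with Latency=6, Queue=0, Traffic=-2]  = 4
Goodput = Jitter - 2  [with Jitter=4]  = 2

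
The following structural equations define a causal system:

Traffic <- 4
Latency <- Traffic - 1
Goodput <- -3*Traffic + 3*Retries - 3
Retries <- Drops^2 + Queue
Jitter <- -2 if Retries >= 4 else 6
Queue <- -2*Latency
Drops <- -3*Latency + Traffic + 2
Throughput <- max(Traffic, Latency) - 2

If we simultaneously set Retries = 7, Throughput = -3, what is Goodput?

Under do(Retries = 7, Throughput = -3), each intervened variable's structural equation is replaced by its fixed value.
Goodput = -3*Traffic + 3*Retries - 3  [with Traffic=4, Retries=7]  = 6

6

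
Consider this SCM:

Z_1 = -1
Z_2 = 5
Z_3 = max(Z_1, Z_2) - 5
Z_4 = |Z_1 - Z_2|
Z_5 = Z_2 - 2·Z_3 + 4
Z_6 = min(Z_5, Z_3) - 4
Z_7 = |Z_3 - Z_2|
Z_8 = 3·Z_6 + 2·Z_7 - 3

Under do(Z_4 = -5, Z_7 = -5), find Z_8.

Setting Z_4 = -5, Z_7 = -5 by intervention discards those variables' equations.
Z_3 = max(Z_1, Z_2) - 5  [with Z_1=-1, Z_2=5]  = 0
Z_5 = Z_2 - 2·Z_3 + 4  [with Z_2=5, Z_3=0]  = 9
Z_6 = min(Z_5, Z_3) - 4  [with Z_5=9, Z_3=0]  = -4
Z_8 = 3·Z_6 + 2·Z_7 - 3  [with Z_6=-4, Z_7=-5]  = -25

-25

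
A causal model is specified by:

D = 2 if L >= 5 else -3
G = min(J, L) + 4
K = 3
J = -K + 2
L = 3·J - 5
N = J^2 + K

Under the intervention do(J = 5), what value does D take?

2

Under do(J=5), the mechanism J = -K + 2 is discarded; J is fixed at 5.
L = 3·J - 5  [with J=5]  = 10
D = 2 if L >= 5 else -3  [with L=10]  = 2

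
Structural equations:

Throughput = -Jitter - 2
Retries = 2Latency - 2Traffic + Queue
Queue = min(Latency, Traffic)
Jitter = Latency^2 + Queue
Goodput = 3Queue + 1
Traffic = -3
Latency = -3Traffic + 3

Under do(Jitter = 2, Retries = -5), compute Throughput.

-4

Setting Jitter = 2, Retries = -5 by intervention discards those variables' equations.
Throughput = -Jitter - 2  [with Jitter=2]  = -4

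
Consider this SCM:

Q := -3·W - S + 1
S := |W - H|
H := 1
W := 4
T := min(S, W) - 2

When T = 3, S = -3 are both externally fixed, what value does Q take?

-8

Under do(T = 3, S = -3), each intervened variable's structural equation is replaced by its fixed value.
Q = -3·W - S + 1  [with W=4, S=-3]  = -8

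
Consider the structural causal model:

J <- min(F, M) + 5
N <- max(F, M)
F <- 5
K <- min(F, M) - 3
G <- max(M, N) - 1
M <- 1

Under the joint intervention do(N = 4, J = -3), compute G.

3

The joint intervention fixes N = 4, J = -3, removing each variable's own equation.
G = max(M, N) - 1  [with M=1, N=4]  = 3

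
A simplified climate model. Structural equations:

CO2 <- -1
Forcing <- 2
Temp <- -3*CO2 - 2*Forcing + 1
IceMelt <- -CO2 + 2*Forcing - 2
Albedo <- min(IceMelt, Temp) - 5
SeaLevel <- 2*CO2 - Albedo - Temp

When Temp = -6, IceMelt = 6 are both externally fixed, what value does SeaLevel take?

Setting Temp = -6, IceMelt = 6 by intervention discards those variables' equations.
Albedo = min(IceMelt, Temp) - 5  [with IceMelt=6, Temp=-6]  = -11
SeaLevel = 2*CO2 - Albedo - Temp  [with CO2=-1, Albedo=-11, Temp=-6]  = 15

15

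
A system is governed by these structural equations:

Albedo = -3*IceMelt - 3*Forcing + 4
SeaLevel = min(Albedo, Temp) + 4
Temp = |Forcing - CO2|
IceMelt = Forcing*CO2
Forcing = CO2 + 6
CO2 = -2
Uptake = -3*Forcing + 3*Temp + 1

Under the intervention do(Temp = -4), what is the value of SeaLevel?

The intervention breaks the incoming arrows to Temp: Temp = |Forcing - CO2| no longer applies, and Temp = -4.
Forcing = CO2 + 6  [with CO2=-2]  = 4
IceMelt = Forcing*CO2  [with Forcing=4, CO2=-2]  = -8
Albedo = -3*IceMelt - 3*Forcing + 4  [with IceMelt=-8, Forcing=4]  = 16
SeaLevel = min(Albedo, Temp) + 4  [with Albedo=16, Temp=-4]  = 0

0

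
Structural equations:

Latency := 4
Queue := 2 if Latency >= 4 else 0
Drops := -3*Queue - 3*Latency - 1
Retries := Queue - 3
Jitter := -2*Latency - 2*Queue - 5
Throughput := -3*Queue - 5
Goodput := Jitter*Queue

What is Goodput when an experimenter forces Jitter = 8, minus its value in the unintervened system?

50

Under do(Jitter=8), the mechanism Jitter := -2*Latency - 2*Queue - 5 is discarded; Jitter is fixed at 8.
Queue = 2 if Latency >= 4 else 0  [with Latency=4]  = 2
Goodput = Jitter*Queue  [with Jitter=8, Queue=2]  = 16
Without intervention: Queue = 2 if Latency >= 4 else 0  [with Latency=4]  = 2; Jitter = -2*Latency - 2*Queue - 5  [with Latency=4, Queue=2]  = -17; Goodput = Jitter*Queue  [with Jitter=-17, Queue=2]  = -34.
Change = 16 − (-34) = 50.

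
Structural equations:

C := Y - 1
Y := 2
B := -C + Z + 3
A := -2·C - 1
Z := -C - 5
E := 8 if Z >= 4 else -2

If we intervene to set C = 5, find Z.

-10

The intervention breaks the incoming arrows to C: C := Y - 1 no longer applies, and C = 5.
Z = -C - 5  [with C=5]  = -10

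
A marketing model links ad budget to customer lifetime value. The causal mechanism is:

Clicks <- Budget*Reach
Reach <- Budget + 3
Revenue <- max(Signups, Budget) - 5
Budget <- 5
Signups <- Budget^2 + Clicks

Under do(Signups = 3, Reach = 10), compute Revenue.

The joint intervention fixes Signups = 3, Reach = 10, removing each variable's own equation.
Revenue = max(Signups, Budget) - 5  [with Signups=3, Budget=5]  = 0

0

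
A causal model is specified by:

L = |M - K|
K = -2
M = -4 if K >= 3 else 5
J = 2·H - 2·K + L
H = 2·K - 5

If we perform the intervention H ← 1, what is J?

do(H=1) replaces the equation H = 2·K - 5 with the constant H = 1.
M = -4 if K >= 3 else 5  [with K=-2]  = 5
L = |M - K|  [with M=5, K=-2]  = 7
J = 2·H - 2·K + L  [with H=1, K=-2, L=7]  = 13

13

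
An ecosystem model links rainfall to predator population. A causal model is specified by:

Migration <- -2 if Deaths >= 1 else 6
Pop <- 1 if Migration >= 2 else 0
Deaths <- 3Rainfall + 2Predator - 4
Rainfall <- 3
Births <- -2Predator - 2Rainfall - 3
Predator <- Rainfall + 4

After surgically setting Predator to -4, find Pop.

Under do(Predator=-4), the mechanism Predator <- Rainfall + 4 is discarded; Predator is fixed at -4.
Deaths = 3Rainfall + 2Predator - 4  [with Rainfall=3, Predator=-4]  = -3
Migration = -2 if Deaths >= 1 else 6  [with Deaths=-3]  = 6
Pop = 1 if Migration >= 2 else 0  [with Migration=6]  = 1

1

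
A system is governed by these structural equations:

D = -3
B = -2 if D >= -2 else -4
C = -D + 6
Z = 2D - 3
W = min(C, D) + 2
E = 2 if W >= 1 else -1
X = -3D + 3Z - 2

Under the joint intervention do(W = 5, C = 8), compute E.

Setting W = 5, C = 8 by intervention discards those variables' equations.
E = 2 if W >= 1 else -1  [with W=5]  = 2

2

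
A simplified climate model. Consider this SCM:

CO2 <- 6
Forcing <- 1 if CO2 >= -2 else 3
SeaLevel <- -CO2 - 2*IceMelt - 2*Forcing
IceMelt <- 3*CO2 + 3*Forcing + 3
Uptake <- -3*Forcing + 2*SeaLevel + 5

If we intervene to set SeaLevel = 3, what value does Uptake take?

Intervening sets SeaLevel = 3 and removes its equation (SeaLevel <- -CO2 - 2*IceMelt - 2*Forcing).
Forcing = 1 if CO2 >= -2 else 3  [with CO2=6]  = 1
Uptake = -3*Forcing + 2*SeaLevel + 5  [with Forcing=1, SeaLevel=3]  = 8

8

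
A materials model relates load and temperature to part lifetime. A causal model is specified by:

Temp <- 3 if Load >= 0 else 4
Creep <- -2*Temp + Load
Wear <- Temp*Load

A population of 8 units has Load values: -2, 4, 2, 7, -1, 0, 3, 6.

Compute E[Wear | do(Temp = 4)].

9.5

Every unit gets Temp=4 under the intervention. Wear values become -8, 16, 8, 28, -4, 0, 12, 24; E[Wear|do(Temp=4)] = 9.5.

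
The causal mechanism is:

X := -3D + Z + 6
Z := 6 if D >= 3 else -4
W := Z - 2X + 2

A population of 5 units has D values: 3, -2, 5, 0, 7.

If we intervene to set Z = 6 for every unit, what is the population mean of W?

-0.4

Under do(Z=6), Z's equation is replaced by Z=6 for every unit. Per-unit W: 2, -28, 14, -16, 26. Mean = -0.4.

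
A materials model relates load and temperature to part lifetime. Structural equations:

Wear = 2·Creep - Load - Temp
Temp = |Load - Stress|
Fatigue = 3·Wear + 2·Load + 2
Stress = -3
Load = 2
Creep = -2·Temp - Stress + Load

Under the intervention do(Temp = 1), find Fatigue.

The intervention breaks the incoming arrows to Temp: Temp = |Load - Stress| no longer applies, and Temp = 1.
Creep = -2·Temp - Stress + Load  [with Temp=1, Stress=-3, Load=2]  = 3
Wear = 2·Creep - Load - Temp  [with Creep=3, Load=2, Temp=1]  = 3
Fatigue = 3·Wear + 2·Load + 2  [with Wear=3, Load=2]  = 15

15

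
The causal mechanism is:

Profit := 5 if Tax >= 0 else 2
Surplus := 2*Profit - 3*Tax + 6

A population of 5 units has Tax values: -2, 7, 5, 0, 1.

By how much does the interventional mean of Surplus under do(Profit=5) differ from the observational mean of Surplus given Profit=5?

3.15

Every unit gets Profit=5 under the intervention. Surplus values become 22, -5, 1, 16, 13; E[Surplus|do(Profit=5)] = 9.4.
E[Surplus|Profit=5] averages over only the 4 units with Profit=5 (Tax = 7, 5, 0, 1): Surplus = -5, 1, 16, 13, mean 6.25.
Difference = 9.4 − 6.25 = 3.15.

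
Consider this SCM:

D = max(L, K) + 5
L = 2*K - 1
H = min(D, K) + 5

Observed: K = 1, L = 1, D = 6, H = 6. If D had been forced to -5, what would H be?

0

The intervention breaks the incoming arrows to D: D = max(L, K) + 5 no longer applies, and D = -5.
H = min(D, K) + 5  [with D=-5, K=1]  = 0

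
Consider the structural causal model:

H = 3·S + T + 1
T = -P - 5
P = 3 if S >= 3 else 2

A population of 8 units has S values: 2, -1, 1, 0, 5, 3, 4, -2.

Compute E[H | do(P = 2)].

-1.5

The intervention sets P=2 in all 8 units regardless of S. Recomputing H per unit gives 0, -9, -3, -6, 9, 3, 6, -12; average -1.5.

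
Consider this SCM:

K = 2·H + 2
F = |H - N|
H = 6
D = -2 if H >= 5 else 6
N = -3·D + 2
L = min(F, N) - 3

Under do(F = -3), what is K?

do(F=-3) replaces the equation F = |H - N| with the constant F = -3.
K is not downstream of the intervention, so its value is determined by the original equations.
K = 2·H + 2  [with H=6]  = 14

14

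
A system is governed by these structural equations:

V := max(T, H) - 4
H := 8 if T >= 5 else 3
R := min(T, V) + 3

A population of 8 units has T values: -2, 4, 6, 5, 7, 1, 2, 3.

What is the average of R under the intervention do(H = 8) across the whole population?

The intervention sets H=8 in all 8 units regardless of T. Recomputing R per unit gives 1, 7, 7, 7, 7, 4, 5, 6; average 5.5.

5.5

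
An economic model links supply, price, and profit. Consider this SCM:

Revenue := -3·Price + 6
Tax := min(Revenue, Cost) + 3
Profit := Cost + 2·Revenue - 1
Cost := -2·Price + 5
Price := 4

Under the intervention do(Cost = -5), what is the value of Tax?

-3

Under do(Cost=-5), the mechanism Cost := -2·Price + 5 is discarded; Cost is fixed at -5.
Revenue = -3·Price + 6  [with Price=4]  = -6
Tax = min(Revenue, Cost) + 3  [with Revenue=-6, Cost=-5]  = -3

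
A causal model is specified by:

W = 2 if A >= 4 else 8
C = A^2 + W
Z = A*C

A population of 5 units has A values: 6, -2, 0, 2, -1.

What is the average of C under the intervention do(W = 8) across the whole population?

17

The intervention sets W=8 in all 5 units regardless of A. Recomputing C per unit gives 44, 12, 8, 12, 9; average 17.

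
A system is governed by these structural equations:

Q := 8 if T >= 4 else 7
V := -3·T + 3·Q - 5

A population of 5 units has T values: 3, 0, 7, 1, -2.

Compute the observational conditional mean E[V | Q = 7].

14.5

E[V|Q=7] averages over only the 4 units with Q=7 (T = 3, 0, 1, -2): V = 7, 16, 13, 22, mean 14.5.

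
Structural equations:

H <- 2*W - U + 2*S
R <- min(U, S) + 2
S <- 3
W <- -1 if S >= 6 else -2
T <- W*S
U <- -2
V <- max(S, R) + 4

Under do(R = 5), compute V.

The intervention breaks the incoming arrows to R: R <- min(U, S) + 2 no longer applies, and R = 5.
V = max(S, R) + 4  [with S=3, R=5]  = 9

9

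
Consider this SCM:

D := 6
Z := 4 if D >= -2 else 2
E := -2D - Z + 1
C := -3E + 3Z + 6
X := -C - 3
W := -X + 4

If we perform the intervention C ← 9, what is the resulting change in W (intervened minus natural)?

Under do(C=9), the mechanism C := -3E + 3Z + 6 is discarded; C is fixed at 9.
X = -C - 3  [with C=9]  = -12
W = -X + 4  [with X=-12]  = 16
Without intervention: Z = 4 if D >= -2 else 2  [with D=6]  = 4; E = -2D - Z + 1  [with D=6, Z=4]  = -15; C = -3E + 3Z + 6  [with E=-15, Z=4]  = 63; X = -C - 3  [with C=63]  = -66; W = -X + 4  [with X=-66]  = 70.
Change = 16 − 70 = -54.

-54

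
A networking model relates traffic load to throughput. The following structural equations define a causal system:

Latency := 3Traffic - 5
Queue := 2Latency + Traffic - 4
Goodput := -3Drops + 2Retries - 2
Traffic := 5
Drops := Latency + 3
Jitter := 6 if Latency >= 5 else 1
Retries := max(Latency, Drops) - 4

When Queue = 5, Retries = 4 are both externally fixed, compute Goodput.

-33

Under do(Queue = 5, Retries = 4), each intervened variable's structural equation is replaced by its fixed value.
Latency = 3Traffic - 5  [with Traffic=5]  = 10
Drops = Latency + 3  [with Latency=10]  = 13
Goodput = -3Drops + 2Retries - 2  [with Drops=13, Retries=4]  = -33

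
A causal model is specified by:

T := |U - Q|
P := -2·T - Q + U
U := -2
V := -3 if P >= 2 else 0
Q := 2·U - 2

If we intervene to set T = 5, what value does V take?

do(T=5) replaces the equation T := |U - Q| with the constant T = 5.
Q = 2·U - 2  [with U=-2]  = -6
P = -2·T - Q + U  [with T=5, Q=-6, U=-2]  = -6
V = -3 if P >= 2 else 0  [with P=-6]  = 0

0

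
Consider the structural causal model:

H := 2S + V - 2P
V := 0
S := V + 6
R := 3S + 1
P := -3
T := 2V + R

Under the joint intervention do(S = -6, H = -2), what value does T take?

Setting S = -6, H = -2 by intervention discards those variables' equations.
R = 3S + 1  [with S=-6]  = -17
T = 2V + R  [with V=0, R=-17]  = -17

-17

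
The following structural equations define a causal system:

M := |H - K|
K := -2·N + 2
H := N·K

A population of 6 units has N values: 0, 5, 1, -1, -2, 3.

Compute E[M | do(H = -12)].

Under do(H=-12), H's equation is replaced by H=-12 for every unit. Per-unit M: 14, 4, 12, 16, 18, 8. Mean = 12.

12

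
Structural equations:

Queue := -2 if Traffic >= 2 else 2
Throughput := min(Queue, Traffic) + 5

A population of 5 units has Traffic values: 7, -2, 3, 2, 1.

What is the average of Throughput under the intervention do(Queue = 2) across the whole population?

6

Every unit gets Queue=2 under the intervention. Throughput values become 7, 3, 7, 7, 6; E[Throughput|do(Queue=2)] = 6.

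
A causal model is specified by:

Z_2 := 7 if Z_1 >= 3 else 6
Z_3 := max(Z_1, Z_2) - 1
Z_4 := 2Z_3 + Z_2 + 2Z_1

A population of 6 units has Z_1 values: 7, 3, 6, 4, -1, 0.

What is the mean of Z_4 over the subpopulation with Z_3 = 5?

Conditioning on Z_3=5 selects the 2 unit(s) with Z_1 ∈ {-1, 0}. Their Z_4 values: 14, 16. Mean = 15.

15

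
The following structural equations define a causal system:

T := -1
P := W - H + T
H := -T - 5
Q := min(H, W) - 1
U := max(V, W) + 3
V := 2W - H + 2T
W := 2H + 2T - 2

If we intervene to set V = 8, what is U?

11

Intervening sets V = 8 and removes its equation (V := 2W - H + 2T).
H = -T - 5  [with T=-1]  = -4
W = 2H + 2T - 2  [with H=-4, T=-1]  = -12
U = max(V, W) + 3  [with V=8, W=-12]  = 11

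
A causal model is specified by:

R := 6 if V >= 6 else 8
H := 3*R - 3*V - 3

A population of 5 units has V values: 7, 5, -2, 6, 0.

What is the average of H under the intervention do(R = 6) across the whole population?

The intervention sets R=6 in all 5 units regardless of V. Recomputing H per unit gives -6, 0, 21, -3, 15; average 5.4.

5.4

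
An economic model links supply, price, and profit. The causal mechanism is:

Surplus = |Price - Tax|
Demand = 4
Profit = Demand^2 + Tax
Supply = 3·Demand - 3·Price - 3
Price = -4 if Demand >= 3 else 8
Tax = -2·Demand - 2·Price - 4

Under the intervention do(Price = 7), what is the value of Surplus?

33

Under do(Price=7), the mechanism Price = -4 if Demand >= 3 else 8 is discarded; Price is fixed at 7.
Tax = -2·Demand - 2·Price - 4  [with Demand=4, Price=7]  = -26
Surplus = |Price - Tax|  [with Price=7, Tax=-26]  = 33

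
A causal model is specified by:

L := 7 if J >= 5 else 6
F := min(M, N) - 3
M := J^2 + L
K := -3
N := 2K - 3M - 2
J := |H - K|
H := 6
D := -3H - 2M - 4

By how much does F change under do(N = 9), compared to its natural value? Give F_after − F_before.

do(N=9) replaces the equation N := 2K - 3M - 2 with the constant N = 9.
J = |H - K|  [with H=6, K=-3]  = 9
L = 7 if J >= 5 else 6  [with J=9]  = 7
M = J^2 + L  [with J=9, L=7]  = 88
F = min(M, N) - 3  [with M=88, N=9]  = 6
Without intervention: J = |H - K|  [with H=6, K=-3]  = 9; L = 7 if J >= 5 else 6  [with J=9]  = 7; M = J^2 + L  [with J=9, L=7]  = 88; N = 2K - 3M - 2  [with K=-3, M=88]  = -272; F = min(M, N) - 3  [with M=88, N=-272]  = -275.
Change = 6 − (-275) = 281.

281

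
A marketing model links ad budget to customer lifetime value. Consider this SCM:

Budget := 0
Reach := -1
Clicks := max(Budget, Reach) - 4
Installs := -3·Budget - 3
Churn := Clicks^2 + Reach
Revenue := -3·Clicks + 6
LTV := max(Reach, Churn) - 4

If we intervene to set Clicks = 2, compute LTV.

-1

The intervention breaks the incoming arrows to Clicks: Clicks := max(Budget, Reach) - 4 no longer applies, and Clicks = 2.
Churn = Clicks^2 + Reach  [with Clicks=2, Reach=-1]  = 3
LTV = max(Reach, Churn) - 4  [with Reach=-1, Churn=3]  = -1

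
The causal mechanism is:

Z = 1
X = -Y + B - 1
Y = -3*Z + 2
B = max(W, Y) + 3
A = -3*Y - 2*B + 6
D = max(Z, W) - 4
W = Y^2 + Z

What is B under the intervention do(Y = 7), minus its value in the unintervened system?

48

Under do(Y=7), the mechanism Y = -3*Z + 2 is discarded; Y is fixed at 7.
W = Y^2 + Z  [with Y=7, Z=1]  = 50
B = max(W, Y) + 3  [with W=50, Y=7]  = 53
Without intervention: Y = -3*Z + 2  [with Z=1]  = -1; W = Y^2 + Z  [with Y=-1, Z=1]  = 2; B = max(W, Y) + 3  [with W=2, Y=-1]  = 5.
Change = 53 − 5 = 48.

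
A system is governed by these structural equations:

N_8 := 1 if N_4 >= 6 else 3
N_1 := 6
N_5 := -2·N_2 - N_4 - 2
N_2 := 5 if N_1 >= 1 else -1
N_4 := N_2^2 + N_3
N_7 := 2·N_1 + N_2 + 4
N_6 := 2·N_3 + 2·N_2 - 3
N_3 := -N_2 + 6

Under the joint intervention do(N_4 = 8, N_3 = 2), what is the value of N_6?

The joint intervention fixes N_4 = 8, N_3 = 2, removing each variable's own equation.
N_2 = 5 if N_1 >= 1 else -1  [with N_1=6]  = 5
N_6 = 2·N_3 + 2·N_2 - 3  [with N_3=2, N_2=5]  = 11

11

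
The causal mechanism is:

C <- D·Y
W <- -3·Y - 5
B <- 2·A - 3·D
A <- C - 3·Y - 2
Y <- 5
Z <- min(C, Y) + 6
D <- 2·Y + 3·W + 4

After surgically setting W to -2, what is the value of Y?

Under do(W=-2), the mechanism W <- -3·Y - 5 is discarded; W is fixed at -2.
Y is not downstream of the intervention, so its value is determined by the original equations.

5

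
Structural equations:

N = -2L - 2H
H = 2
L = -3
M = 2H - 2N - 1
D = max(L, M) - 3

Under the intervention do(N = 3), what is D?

do(N=3) replaces the equation N = -2L - 2H with the constant N = 3.
M = 2H - 2N - 1  [with H=2, N=3]  = -3
D = max(L, M) - 3  [with L=-3, M=-3]  = -6

-6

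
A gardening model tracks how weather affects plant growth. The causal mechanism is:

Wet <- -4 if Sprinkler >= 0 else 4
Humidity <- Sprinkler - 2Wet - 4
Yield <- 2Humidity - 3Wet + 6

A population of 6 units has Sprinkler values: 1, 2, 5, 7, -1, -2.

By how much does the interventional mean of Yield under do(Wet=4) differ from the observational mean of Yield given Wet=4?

The intervention sets Wet=4 in all 6 units regardless of Sprinkler. Recomputing Yield per unit gives -28, -26, -20, -16, -32, -34; average -26.
Conditioning on Wet=4 selects the 2 unit(s) with Sprinkler ∈ {-1, -2}. Their Yield values: -32, -34. Mean = -33.
Difference = -26 − (-33) = 7.

7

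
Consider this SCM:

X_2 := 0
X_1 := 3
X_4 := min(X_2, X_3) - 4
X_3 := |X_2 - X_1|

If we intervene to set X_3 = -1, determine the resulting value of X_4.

The intervention breaks the incoming arrows to X_3: X_3 := |X_2 - X_1| no longer applies, and X_3 = -1.
X_4 = min(X_2, X_3) - 4  [with X_2=0, X_3=-1]  = -5

-5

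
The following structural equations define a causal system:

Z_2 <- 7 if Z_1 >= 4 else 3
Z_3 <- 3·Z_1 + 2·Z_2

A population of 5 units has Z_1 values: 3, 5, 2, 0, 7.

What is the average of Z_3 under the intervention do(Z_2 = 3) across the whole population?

16.2

Under do(Z_2=3), Z_2's equation is replaced by Z_2=3 for every unit. Per-unit Z_3: 15, 21, 12, 6, 27. Mean = 16.2.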